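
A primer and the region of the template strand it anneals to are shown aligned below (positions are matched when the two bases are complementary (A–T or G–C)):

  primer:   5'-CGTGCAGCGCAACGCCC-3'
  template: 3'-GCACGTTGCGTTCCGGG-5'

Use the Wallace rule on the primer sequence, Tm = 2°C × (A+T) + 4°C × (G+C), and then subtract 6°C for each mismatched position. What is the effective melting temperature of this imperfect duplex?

48°C

Primer base counts: A=3, T=1, G=5, C=8 → A+T=4, G+C=13
Perfect-match Tm = 2(4) + 4(13) = 8 + 52 = 60°C
Mismatches (positions where the bases are not complementary): 2 (at positions 7, 13)
Effective Tm = 60 − 2×6 = 60 − 12 = 48°C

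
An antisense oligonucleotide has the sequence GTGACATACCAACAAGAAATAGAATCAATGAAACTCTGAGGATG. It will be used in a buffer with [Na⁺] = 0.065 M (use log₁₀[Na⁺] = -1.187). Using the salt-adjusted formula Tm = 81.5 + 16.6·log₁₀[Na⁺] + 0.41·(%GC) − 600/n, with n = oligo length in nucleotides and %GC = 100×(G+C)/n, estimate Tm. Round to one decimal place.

Length n = 44. Base counts: A=20, C=7, G=9, T=8
G+C = 16, so %GC = 16/44 × 100 = 36.364%
Salt term: 16.6 × (-1.187) = -19.704
GC term: 0.41 × 36.364 = 14.909; length term: −600/44 = −13.636
Tm = 81.5 + (-19.704) + 14.909 − 13.636 = 63.069 → 63.1°C

63.1°C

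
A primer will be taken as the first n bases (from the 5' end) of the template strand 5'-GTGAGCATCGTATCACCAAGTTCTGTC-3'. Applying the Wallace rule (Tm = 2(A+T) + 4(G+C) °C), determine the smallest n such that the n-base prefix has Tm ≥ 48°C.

First 15 bases: GTGAGCATCGTATCA → Tm = 44°C (< 48°C)
First 16 bases: GTGAGCATCGTATCAC → Tm = 48°C (≥ 48°C)
Since every base adds ≥2°C, Tm only increases with n, so the threshold is first crossed at n = 16.

n = 16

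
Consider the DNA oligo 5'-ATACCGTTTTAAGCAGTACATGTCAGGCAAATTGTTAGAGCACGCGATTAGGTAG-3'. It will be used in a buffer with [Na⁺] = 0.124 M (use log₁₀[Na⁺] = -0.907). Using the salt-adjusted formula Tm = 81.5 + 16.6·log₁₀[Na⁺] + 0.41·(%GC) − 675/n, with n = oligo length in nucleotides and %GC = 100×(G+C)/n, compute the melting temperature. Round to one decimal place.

71.3°C

Length n = 55. Scanning the sequence gives A=17, T=15, C=9, G=14.
G+C = 23, so %GC = 23/55 × 100 = 41.818%
Salt term: 16.6 × (-0.907) = -15.056
GC term: 0.41 × 41.818 = 17.145; length term: −675/55 = −12.273
Tm = 81.5 + (-15.056) + 17.145 − 12.273 = 71.316 → 71.3°C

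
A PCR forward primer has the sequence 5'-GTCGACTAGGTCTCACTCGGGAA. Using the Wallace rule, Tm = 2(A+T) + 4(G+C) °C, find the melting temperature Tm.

Scanning the sequence gives C=6, G=7, T=5, A=5.
So N_AT = 10 and N_GC = 13.
Tm = 2×10 + 4×13 = 72°C

72°C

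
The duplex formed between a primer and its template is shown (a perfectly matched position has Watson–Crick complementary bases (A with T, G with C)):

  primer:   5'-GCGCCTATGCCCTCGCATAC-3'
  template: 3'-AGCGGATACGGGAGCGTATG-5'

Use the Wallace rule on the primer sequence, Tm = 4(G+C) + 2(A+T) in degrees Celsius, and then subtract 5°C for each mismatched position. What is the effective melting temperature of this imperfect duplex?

61°C

Primer base counts: A=3, T=4, G=4, C=9 → A+T=7, G+C=13
Perfect-match Tm = 2(7) + 4(13) = 14 + 52 = 66°C
Mismatches (positions where the bases are not complementary): 1 (at position 1)
Effective Tm = 66 − 1×5 = 66 − 5 = 61°C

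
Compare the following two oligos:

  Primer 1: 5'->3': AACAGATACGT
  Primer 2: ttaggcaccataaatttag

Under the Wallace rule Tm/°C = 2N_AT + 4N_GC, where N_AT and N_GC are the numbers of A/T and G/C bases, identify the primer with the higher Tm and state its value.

Primer 1: A+T=7, G+C=4 → Tm = 2(7)+4(4) = 30°C
Primer 2: A+T=13, G+C=6 → Tm = 2(13)+4(6) = 50°C
30°C vs 50°C → primer 2 is higher.

Primer 2, 50°C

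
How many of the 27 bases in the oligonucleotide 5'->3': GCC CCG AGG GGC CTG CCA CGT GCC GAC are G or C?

Counting bases: T=2, G=10, A=3, C=12
G+C = 10 + 12 = 22

22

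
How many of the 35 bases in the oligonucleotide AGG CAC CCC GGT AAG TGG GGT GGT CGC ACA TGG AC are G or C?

23

Scanning the sequence gives T=5, G=14, C=9, A=7.
G+C = 14 + 9 = 23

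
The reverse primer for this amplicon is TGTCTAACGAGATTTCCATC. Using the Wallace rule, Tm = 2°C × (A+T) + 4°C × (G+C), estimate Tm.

Scanning the sequence gives G=3, T=7, A=5, C=5.
So N_AT = 12 and N_GC = 8.
Tm = 4·8 + 2·12 = 32 + 24 = 56°C

56°C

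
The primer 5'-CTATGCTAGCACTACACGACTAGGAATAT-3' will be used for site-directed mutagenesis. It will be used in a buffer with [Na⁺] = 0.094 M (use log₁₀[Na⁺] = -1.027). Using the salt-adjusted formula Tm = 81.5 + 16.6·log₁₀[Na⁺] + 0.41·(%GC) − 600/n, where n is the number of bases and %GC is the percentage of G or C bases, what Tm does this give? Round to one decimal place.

60.7°C

Length n = 29. Counting bases: T=7, A=10, G=5, C=7
G+C = 12, so %GC = 12/29 × 100 = 41.379%
Salt term: 16.6 × (-1.027) = -17.048
GC term: 0.41 × 41.379 = 16.965; length term: −600/29 = −20.69
Tm = 81.5 + (-17.048) + 16.965 − 20.69 = 60.727 → 60.7°C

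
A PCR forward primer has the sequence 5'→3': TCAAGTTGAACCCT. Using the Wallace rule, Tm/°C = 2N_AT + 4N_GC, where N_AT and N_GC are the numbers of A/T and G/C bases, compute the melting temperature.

40°C

Base counts: A=4, T=4, C=4, G=2
A+T = 8, G+C = 6
Tm = 2×8 + 4×6 = 40°C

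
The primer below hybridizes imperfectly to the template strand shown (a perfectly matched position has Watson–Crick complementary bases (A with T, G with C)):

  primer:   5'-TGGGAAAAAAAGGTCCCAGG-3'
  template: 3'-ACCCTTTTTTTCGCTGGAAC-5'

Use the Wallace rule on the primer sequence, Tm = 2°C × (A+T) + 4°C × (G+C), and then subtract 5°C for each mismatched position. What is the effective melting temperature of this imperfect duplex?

35°C

Primer base counts: A=8, T=2, G=7, C=3 → A+T=10, G+C=10
Perfect-match Tm = 2(10) + 4(10) = 20 + 40 = 60°C
Mismatches (positions where the bases are not complementary): 5 (at positions 13, 14, 15, 18, 19)
Effective Tm = 60 − 5×5 = 60 − 25 = 35°C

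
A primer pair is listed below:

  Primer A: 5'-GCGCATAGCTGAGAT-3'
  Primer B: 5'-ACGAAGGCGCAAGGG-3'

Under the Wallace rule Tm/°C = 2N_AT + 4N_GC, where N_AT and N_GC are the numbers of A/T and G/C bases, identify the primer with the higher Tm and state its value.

Primer B, 50°C

Primer A: A+T=7, G+C=8 → Tm = 2(7)+4(8) = 46°C
Primer B: A+T=5, G+C=10 → Tm = 2(5)+4(10) = 50°C
46°C vs 50°C → primer B is higher.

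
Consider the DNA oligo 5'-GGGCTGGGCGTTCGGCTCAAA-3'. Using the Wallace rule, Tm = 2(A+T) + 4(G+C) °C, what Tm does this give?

70°C

T=4, G=9, C=5, A=3
So N_AT = 7 and N_GC = 14.
Tm = 2(7) + 4(14) = 14 + 56 = 70°C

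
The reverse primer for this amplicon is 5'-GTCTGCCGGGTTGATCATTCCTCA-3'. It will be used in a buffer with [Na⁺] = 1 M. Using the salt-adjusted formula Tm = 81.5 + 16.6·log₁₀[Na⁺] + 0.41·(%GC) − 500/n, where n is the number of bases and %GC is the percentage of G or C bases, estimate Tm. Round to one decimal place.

Length n = 24. Counting bases: C=7, A=3, T=8, G=6
G+C = 13, so %GC = 13/24 × 100 = 54.167%
Salt term: 16.6 × (0) = 0
GC term: 0.41 × 54.167 = 22.208; length term: −500/24 = −20.833
Tm = 81.5 + (0) + 22.208 − 20.833 = 82.875 → 82.9°C

82.9°C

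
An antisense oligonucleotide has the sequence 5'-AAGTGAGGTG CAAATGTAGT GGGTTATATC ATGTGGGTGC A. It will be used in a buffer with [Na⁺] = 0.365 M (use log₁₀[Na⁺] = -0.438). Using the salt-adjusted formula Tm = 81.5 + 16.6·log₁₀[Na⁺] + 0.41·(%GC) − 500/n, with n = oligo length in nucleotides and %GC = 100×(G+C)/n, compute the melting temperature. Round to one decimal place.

80.0°C

Length n = 41. Base counts: G=15, T=12, C=3, A=11
G+C = 18, so %GC = 18/41 × 100 = 43.902%
Salt term: 16.6 × (-0.438) = -7.271
GC term: 0.41 × 43.902 = 18; length term: −500/41 = −12.195
Tm = 81.5 + (-7.271) + 18 − 12.195 = 80.034 → 80.0°C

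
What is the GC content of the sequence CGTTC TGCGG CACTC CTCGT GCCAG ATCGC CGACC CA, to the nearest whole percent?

Counting bases: G=9, T=7, C=16, A=5
G+C = 9 + 16 = 25 out of 37 bases
%GC = 25/37 × 100 = 67.57% ≈ 68%

68%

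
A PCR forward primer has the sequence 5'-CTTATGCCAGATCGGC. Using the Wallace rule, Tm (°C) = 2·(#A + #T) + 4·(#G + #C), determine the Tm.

C=5, T=4, A=3, G=4
A+T = 7, G+C = 9
Tm = 2×7 + 4×9 = 50°C

50°C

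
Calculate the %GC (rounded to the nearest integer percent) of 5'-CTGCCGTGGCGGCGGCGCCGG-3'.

90%

Counting bases: T=2, C=8, A=0, G=11
G+C = 11 + 8 = 19 out of 21 bases
%GC = 19/21 × 100 = 90.48% ≈ 90%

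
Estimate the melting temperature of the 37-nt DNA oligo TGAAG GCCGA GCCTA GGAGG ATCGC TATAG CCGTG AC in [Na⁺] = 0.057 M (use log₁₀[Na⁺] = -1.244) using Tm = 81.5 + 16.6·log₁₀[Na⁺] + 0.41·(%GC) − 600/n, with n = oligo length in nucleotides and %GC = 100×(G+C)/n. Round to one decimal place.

69.0°C

Length n = 37. Base counts: A=9, C=9, G=13, T=6
G+C = 22, so %GC = 22/37 × 100 = 59.459%
Salt term: 16.6 × (-1.244) = -20.65
GC term: 0.41 × 59.459 = 24.378; length term: −600/37 = −16.216
Tm = 81.5 + (-20.65) + 24.378 − 16.216 = 69.012 → 69.0°C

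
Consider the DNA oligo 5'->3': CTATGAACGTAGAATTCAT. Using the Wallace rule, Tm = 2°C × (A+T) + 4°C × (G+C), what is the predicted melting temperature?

Base counts: C=3, T=6, G=3, A=7
So N_AT = 13 and N_GC = 6.
Tm = 2×13 + 4×6 = 50°C

50°C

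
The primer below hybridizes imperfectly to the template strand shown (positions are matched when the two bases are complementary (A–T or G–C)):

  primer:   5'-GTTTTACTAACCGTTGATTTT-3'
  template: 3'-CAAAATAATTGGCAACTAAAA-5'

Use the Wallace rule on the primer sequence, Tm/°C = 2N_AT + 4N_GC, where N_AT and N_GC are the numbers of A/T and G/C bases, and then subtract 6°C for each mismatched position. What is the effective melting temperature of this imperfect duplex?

Primer base counts: A=4, T=11, G=3, C=3 → A+T=15, G+C=6
Perfect-match Tm = 2(15) + 4(6) = 30 + 24 = 54°C
Mismatches (positions where the bases are not complementary): 1 (at position 7)
Effective Tm = 54 − 1×6 = 54 − 6 = 48°C

48°C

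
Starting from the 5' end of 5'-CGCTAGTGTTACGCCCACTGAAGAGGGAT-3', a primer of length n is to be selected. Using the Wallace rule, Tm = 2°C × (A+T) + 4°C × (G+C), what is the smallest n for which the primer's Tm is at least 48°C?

n = 15

First 14 bases: CGCTAGTGTTACGC → Tm = 44°C (< 48°C)
First 15 bases: CGCTAGTGTTACGCC → Tm = 48°C (≥ 48°C)
Each additional base adds 2°C (A/T) or 4°C (G/C), so Tm is non-decreasing in n; n = 15 is the first length to reach 48°C.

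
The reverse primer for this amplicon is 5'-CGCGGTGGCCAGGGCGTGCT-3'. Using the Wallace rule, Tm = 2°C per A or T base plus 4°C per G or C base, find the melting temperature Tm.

72°C

Scanning the sequence gives T=3, G=10, C=6, A=1.
So N_AT = 4 and N_GC = 16.
Tm = 4·16 + 2·4 = 64 + 8 = 72°C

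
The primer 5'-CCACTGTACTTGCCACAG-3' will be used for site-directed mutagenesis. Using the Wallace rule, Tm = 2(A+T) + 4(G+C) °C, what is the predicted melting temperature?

56°C

Scanning the sequence gives C=7, G=3, A=4, T=4.
So N_AT = 8 and N_GC = 10.
Tm = 4·10 + 2·8 = 40 + 16 = 56°C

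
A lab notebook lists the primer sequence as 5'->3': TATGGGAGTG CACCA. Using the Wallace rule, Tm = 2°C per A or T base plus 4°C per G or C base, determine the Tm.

46°C

Scanning the sequence gives T=3, A=4, G=5, C=3.
A+T = 7, G+C = 8
Tm = 4·8 + 2·7 = 32 + 14 = 46°C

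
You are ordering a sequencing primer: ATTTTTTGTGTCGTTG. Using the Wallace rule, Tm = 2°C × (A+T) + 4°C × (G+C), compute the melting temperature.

42°C

Counting bases: A=1, T=10, C=1, G=4
A+T = 11, G+C = 5
Tm = 4·5 + 2·11 = 20 + 22 = 42°C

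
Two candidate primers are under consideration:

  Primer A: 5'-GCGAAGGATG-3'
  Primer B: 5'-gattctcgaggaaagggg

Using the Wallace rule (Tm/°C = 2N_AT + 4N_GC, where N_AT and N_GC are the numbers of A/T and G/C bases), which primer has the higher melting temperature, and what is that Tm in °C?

Primer A: A+T=4, G+C=6 → Tm = 2(4)+4(6) = 32°C
Primer B: A+T=8, G+C=10 → Tm = 2(8)+4(10) = 56°C
32°C vs 56°C → primer B is higher.

Primer B, 56°C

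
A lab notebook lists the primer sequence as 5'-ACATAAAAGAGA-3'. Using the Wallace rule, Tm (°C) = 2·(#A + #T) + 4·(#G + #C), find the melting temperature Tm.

Scanning the sequence gives T=1, C=1, A=8, G=2.
A+T = 9, G+C = 3
Tm = 2×9 + 4×3 = 30°C

30°C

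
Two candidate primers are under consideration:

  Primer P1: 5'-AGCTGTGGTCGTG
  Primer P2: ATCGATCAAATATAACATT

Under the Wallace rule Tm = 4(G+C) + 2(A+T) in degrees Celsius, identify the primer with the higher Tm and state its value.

Primer P2, 46°C

Primer P1: A+T=5, G+C=8 → Tm = 2(5)+4(8) = 42°C
Primer P2: A+T=15, G+C=4 → Tm = 2(15)+4(4) = 46°C
42°C vs 46°C → primer P2 is higher.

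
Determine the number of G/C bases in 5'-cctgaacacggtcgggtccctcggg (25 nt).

18

Scanning the sequence gives C=9, A=3, T=4, G=9.
G+C = 9 + 9 = 18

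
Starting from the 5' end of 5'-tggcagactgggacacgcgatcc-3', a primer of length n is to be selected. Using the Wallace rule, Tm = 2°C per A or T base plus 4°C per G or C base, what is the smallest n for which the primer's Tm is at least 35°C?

n = 11

First 10 bases: TGGCAGACTG → Tm = 32°C (< 35°C)
First 11 bases: TGGCAGACTGG → Tm = 36°C (≥ 35°C)
Since every base adds ≥2°C, Tm only increases with n, so the threshold is first crossed at n = 11.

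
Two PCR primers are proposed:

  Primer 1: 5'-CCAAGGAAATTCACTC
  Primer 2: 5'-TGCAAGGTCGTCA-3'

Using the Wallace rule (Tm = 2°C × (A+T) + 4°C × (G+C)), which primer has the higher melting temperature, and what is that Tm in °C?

Primer 1: A+T=9, G+C=7 → Tm = 2(9)+4(7) = 46°C
Primer 2: A+T=6, G+C=7 → Tm = 2(6)+4(7) = 40°C
46°C vs 40°C → primer 1 is higher.

Primer 1, 46°C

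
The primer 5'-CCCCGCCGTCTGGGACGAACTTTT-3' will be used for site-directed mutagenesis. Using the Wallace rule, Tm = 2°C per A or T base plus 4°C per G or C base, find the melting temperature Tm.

Counting bases: T=6, C=9, A=3, G=6
So N_AT = 9 and N_GC = 15.
Tm = 4·15 + 2·9 = 60 + 18 = 78°C

78°C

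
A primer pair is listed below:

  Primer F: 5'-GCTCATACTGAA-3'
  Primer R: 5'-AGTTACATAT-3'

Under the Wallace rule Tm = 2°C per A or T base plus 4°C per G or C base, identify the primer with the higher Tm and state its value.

Primer F: A+T=7, G+C=5 → Tm = 2(7)+4(5) = 34°C
Primer R: A+T=8, G+C=2 → Tm = 2(8)+4(2) = 24°C
34°C vs 24°C → primer F is higher.

Primer F, 34°C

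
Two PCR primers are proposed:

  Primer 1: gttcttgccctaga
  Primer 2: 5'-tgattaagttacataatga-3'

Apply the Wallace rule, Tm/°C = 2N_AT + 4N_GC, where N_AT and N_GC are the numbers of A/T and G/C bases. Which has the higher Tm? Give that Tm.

Primer 2, 46°C

Primer 1: A+T=7, G+C=7 → Tm = 2(7)+4(7) = 42°C
Primer 2: A+T=15, G+C=4 → Tm = 2(15)+4(4) = 46°C
42°C vs 46°C → primer 2 is higher.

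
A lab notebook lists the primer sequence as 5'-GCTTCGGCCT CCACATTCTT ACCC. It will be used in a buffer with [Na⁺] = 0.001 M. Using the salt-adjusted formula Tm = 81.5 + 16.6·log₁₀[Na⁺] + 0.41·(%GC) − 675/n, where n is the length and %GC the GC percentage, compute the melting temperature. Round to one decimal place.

Length n = 24. Base counts: G=3, C=11, A=3, T=7
G+C = 14, so %GC = 14/24 × 100 = 58.333%
Salt term: 16.6 × (-3) = -49.8
GC term: 0.41 × 58.333 = 23.917; length term: −675/24 = −28.125
Tm = 81.5 + (-49.8) + 23.917 − 28.125 = 27.492 → 27.5°C

27.5°C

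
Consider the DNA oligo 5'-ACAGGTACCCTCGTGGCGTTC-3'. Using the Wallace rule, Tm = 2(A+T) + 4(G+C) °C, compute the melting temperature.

68°C

A=3, T=5, C=7, G=6
A+T = 8, G+C = 13
Tm = 2×8 + 4×13 = 68°C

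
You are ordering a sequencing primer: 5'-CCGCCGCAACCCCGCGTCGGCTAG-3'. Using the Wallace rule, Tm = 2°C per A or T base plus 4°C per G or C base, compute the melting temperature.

Base counts: G=7, C=12, T=2, A=3
AT pairs contribute 5, GC pairs contribute 19.
Tm = 2×5 + 4×19 = 86°C

86°C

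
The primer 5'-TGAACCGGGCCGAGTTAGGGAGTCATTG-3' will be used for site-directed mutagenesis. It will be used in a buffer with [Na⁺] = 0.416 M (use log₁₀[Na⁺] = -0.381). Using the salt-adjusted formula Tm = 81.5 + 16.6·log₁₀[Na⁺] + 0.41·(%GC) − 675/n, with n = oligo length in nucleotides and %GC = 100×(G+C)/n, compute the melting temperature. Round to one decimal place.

74.5°C

Length n = 28. Counting bases: C=5, A=6, T=6, G=11
G+C = 16, so %GC = 16/28 × 100 = 57.143%
Salt term: 16.6 × (-0.381) = -6.325
GC term: 0.41 × 57.143 = 23.429; length term: −675/28 = −24.107
Tm = 81.5 + (-6.325) + 23.429 − 24.107 = 74.497 → 74.5°C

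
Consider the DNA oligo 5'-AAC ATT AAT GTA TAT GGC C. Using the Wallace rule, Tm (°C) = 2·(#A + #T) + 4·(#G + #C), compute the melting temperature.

50°C

Scanning the sequence gives T=6, G=3, A=7, C=3.
A+T = 13, G+C = 6
Tm = 4·6 + 2·13 = 24 + 26 = 50°C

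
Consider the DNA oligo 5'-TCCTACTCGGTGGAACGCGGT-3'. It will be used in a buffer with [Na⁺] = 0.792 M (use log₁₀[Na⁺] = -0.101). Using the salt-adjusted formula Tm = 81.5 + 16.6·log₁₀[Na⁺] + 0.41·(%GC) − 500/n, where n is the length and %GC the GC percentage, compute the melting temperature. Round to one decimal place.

81.4°C

Length n = 21. Counting bases: G=7, A=3, T=5, C=6
G+C = 13, so %GC = 13/21 × 100 = 61.905%
Salt term: 16.6 × (-0.101) = -1.677
GC term: 0.41 × 61.905 = 25.381; length term: −500/21 = −23.81
Tm = 81.5 + (-1.677) + 25.381 − 23.81 = 81.394 → 81.4°C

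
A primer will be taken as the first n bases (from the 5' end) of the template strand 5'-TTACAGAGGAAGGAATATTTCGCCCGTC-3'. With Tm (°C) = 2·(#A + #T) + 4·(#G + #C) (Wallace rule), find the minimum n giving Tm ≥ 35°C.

First 12 bases: TTACAGAGGAAG → Tm = 34°C (< 35°C)
First 13 bases: TTACAGAGGAAGG → Tm = 38°C (≥ 35°C)
Since every base adds ≥2°C, Tm only increases with n, so the threshold is first crossed at n = 13.

n = 13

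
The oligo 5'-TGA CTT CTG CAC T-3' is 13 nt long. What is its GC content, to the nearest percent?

46%

Base counts: T=5, C=4, G=2, A=2
G+C = 2 + 4 = 6 out of 13 bases
%GC = 6/13 × 100 = 46.15% ≈ 46%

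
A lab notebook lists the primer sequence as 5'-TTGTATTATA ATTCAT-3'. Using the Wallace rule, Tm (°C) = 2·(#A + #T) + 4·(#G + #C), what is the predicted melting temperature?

Base counts: T=9, G=1, A=5, C=1
AT pairs contribute 14, GC pairs contribute 2.
Tm = 2×14 + 4×2 = 36°C

36°C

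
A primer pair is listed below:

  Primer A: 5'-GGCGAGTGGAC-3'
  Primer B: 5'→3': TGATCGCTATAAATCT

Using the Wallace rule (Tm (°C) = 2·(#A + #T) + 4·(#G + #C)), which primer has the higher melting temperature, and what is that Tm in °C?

Primer B, 42°C

Primer A: A+T=3, G+C=8 → Tm = 2(3)+4(8) = 38°C
Primer B: A+T=11, G+C=5 → Tm = 2(11)+4(5) = 42°C
38°C vs 42°C → primer B is higher.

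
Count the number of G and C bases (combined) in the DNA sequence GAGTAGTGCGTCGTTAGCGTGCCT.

Base counts: G=9, C=5, T=7, A=3
Total G or C: 9 + 5 = 14

14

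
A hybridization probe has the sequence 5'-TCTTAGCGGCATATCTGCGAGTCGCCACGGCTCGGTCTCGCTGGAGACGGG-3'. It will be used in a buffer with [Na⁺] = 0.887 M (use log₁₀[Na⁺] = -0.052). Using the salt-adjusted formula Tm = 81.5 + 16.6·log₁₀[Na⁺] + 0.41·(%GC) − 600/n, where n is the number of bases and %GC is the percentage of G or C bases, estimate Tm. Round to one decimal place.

95.4°C

Length n = 51. Counting bases: A=7, G=18, T=11, C=15
G+C = 33, so %GC = 33/51 × 100 = 64.706%
Salt term: 16.6 × (-0.052) = -0.863
GC term: 0.41 × 64.706 = 26.529; length term: −600/51 = −11.765
Tm = 81.5 + (-0.863) + 26.529 − 11.765 = 95.401 → 95.4°C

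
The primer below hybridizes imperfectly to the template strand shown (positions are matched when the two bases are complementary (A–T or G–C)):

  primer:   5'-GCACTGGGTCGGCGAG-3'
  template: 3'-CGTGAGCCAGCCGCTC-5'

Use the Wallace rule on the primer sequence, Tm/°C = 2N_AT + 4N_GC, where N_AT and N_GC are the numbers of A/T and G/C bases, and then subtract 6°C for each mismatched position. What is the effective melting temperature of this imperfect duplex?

Primer base counts: A=2, T=2, G=8, C=4 → A+T=4, G+C=12
Perfect-match Tm = 2(4) + 4(12) = 8 + 48 = 56°C
Mismatches (positions where the bases are not complementary): 1 (at position 6)
Effective Tm = 56 − 1×6 = 56 − 6 = 50°C

50°C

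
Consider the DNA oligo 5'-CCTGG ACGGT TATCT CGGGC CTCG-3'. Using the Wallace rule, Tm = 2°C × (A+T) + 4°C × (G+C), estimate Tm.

80°C

A=2, G=8, C=8, T=6
A+T = 8, G+C = 16
Tm = 2(8) + 4(16) = 16 + 64 = 80°C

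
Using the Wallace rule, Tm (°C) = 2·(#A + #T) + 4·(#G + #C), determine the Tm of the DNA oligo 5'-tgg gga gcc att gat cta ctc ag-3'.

70°C

Scanning the sequence gives T=6, C=5, A=5, G=7.
A+T = 11, G+C = 12
Tm = 4·12 + 2·11 = 48 + 22 = 70°C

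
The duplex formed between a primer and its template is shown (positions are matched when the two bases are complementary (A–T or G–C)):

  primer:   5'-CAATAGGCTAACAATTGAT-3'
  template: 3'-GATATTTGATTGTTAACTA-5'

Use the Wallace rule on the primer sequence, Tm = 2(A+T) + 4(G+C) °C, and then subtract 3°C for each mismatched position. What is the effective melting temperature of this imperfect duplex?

Primer base counts: A=8, T=5, G=3, C=3 → A+T=13, G+C=6
Perfect-match Tm = 2(13) + 4(6) = 26 + 24 = 50°C
Mismatches (positions where the bases are not complementary): 3 (at positions 2, 6, 7)
Effective Tm = 50 − 3×3 = 50 − 9 = 41°C

41°C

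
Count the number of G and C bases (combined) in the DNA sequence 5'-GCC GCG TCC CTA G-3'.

Counting bases: T=2, A=1, G=4, C=6
Total G or C: 4 + 6 = 10

10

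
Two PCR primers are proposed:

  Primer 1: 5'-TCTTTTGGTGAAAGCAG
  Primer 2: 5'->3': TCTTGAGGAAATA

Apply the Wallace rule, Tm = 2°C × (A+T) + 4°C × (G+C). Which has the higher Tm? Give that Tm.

Primer 1, 48°C

Primer 1: A+T=10, G+C=7 → Tm = 2(10)+4(7) = 48°C
Primer 2: A+T=9, G+C=4 → Tm = 2(9)+4(4) = 34°C
48°C vs 34°C → primer 1 is higher.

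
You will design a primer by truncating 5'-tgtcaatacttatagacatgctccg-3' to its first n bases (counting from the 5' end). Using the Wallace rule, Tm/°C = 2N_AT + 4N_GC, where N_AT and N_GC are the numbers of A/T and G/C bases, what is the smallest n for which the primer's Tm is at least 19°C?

First 7 bases: TGTCAAT → Tm = 18°C (< 19°C)
First 8 bases: TGTCAATA → Tm = 20°C (≥ 19°C)
Each additional base adds 2°C (A/T) or 4°C (G/C), so Tm is non-decreasing in n; n = 8 is the first length to reach 19°C.

n = 8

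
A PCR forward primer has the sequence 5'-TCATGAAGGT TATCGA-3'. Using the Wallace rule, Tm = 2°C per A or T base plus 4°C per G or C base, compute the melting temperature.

Counting bases: G=4, A=5, T=5, C=2
A+T = 10, G+C = 6
Tm = 2(10) + 4(6) = 20 + 24 = 44°C

44°C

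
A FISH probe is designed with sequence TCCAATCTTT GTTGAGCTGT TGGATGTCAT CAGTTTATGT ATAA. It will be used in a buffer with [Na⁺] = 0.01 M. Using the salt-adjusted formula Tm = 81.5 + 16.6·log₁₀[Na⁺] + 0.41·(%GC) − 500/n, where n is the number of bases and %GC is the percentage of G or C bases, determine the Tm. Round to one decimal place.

Length n = 44. Counting bases: T=19, C=6, G=9, A=10
G+C = 15, so %GC = 15/44 × 100 = 34.091%
Salt term: 16.6 × (-2) = -33.2
GC term: 0.41 × 34.091 = 13.977; length term: −500/44 = −11.364
Tm = 81.5 + (-33.2) + 13.977 − 11.364 = 50.913 → 50.9°C

50.9°C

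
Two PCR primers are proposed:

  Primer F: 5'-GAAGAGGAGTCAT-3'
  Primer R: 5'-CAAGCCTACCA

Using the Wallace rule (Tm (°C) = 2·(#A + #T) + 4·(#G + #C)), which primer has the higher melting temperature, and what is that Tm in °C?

Primer F, 38°C

Primer F: A+T=7, G+C=6 → Tm = 2(7)+4(6) = 38°C
Primer R: A+T=5, G+C=6 → Tm = 2(5)+4(6) = 34°C
38°C vs 34°C → primer F is higher.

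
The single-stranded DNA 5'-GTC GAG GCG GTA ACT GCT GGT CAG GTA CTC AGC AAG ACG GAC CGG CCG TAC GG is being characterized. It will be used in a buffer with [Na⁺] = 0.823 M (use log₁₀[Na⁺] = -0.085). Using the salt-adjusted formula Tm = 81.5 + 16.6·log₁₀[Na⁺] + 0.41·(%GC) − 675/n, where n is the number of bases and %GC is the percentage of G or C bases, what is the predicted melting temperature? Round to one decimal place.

93.7°C

Length n = 53. Base counts: T=8, C=14, A=11, G=20
G+C = 34, so %GC = 34/53 × 100 = 64.151%
Salt term: 16.6 × (-0.085) = -1.411
GC term: 0.41 × 64.151 = 26.302; length term: −675/53 = −12.736
Tm = 81.5 + (-1.411) + 26.302 − 12.736 = 93.655 → 93.7°C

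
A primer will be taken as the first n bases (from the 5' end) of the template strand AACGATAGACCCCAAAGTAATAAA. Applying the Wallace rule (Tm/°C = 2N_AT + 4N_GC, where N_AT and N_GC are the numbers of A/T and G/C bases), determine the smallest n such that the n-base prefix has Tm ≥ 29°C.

First 10 bases: AACGATAGAC → Tm = 28°C (< 29°C)
First 11 bases: AACGATAGACC → Tm = 32°C (≥ 29°C)
Each additional base adds 2°C (A/T) or 4°C (G/C), so Tm is non-decreasing in n; n = 11 is the first length to reach 29°C.

n = 11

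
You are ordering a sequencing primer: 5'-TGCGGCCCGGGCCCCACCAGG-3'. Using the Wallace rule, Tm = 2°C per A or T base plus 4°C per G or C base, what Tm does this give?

78°C

G=8, C=10, T=1, A=2
So N_AT = 3 and N_GC = 18.
Tm = 4·18 + 2·3 = 72 + 6 = 78°C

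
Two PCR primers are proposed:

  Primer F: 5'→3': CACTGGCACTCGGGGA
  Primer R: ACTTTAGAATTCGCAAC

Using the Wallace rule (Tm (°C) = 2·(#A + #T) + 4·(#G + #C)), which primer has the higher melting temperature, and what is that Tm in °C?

Primer F, 54°C

Primer F: A+T=5, G+C=11 → Tm = 2(5)+4(11) = 54°C
Primer R: A+T=11, G+C=6 → Tm = 2(11)+4(6) = 46°C
54°C vs 46°C → primer F is higher.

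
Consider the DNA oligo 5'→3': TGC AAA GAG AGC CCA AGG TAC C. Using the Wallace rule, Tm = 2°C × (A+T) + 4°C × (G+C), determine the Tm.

Scanning the sequence gives A=8, T=2, C=6, G=6.
A+T = 10, G+C = 12
Tm = 2(10) + 4(12) = 20 + 48 = 68°C

68°C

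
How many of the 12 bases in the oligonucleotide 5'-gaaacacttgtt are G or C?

Base counts: T=4, C=2, G=2, A=4
Total G or C: 2 + 2 = 4

4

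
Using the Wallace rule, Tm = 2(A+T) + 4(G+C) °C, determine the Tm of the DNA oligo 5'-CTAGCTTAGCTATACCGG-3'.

54°C

Counting bases: A=4, T=5, G=4, C=5
AT pairs contribute 9, GC pairs contribute 9.
Tm = 2(9) + 4(9) = 18 + 36 = 54°C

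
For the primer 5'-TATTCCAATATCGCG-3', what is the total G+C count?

6

Base counts: A=4, C=4, G=2, T=5
G+C = 2 + 4 = 6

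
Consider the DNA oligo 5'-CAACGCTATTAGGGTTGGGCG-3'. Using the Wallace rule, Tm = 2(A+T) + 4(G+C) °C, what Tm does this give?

T=5, G=8, A=4, C=4
AT pairs contribute 9, GC pairs contribute 12.
Tm = 2(9) + 4(12) = 18 + 48 = 66°C

66°C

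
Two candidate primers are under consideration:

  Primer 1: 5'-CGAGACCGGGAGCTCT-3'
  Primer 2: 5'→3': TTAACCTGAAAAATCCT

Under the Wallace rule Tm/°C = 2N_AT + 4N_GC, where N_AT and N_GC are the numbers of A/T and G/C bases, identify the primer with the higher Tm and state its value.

Primer 1, 54°C

Primer 1: A+T=5, G+C=11 → Tm = 2(5)+4(11) = 54°C
Primer 2: A+T=12, G+C=5 → Tm = 2(12)+4(5) = 44°C
54°C vs 44°C → primer 1 is higher.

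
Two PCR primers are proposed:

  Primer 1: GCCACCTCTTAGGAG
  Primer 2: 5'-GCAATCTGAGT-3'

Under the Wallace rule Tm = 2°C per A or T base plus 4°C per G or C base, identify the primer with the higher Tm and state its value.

Primer 1: A+T=6, G+C=9 → Tm = 2(6)+4(9) = 48°C
Primer 2: A+T=6, G+C=5 → Tm = 2(6)+4(5) = 32°C
48°C vs 32°C → primer 1 is higher.

Primer 1, 48°C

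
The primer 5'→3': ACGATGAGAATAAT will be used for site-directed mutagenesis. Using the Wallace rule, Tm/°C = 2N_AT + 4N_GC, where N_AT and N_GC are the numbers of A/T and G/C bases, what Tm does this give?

G=3, A=7, C=1, T=3
AT pairs contribute 10, GC pairs contribute 4.
Tm = 2(10) + 4(4) = 20 + 16 = 36°C

36°C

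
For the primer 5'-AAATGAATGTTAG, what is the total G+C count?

G=3, T=4, C=0, A=6
Total G or C: 3 + 0 = 3

3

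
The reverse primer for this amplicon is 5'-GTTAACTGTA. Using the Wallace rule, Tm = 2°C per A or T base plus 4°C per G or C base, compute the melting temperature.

A=3, G=2, C=1, T=4
So N_AT = 7 and N_GC = 3.
Tm = 4·3 + 2·7 = 12 + 14 = 26°C

26°C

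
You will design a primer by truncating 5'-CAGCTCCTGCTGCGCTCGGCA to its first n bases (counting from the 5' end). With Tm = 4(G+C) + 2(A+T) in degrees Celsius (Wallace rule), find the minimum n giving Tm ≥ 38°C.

n = 12

First 11 bases: CAGCTCCTGCT → Tm = 36°C (< 38°C)
First 12 bases: CAGCTCCTGCTG → Tm = 40°C (≥ 38°C)
Each additional base adds 2°C (A/T) or 4°C (G/C), so Tm is non-decreasing in n; n = 12 is the first length to reach 38°C.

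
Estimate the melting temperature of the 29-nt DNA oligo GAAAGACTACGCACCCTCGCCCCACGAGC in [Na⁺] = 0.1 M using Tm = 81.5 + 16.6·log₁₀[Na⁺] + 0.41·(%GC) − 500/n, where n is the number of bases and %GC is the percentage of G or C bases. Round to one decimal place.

Length n = 29. Scanning the sequence gives T=2, C=13, G=6, A=8.
G+C = 19, so %GC = 19/29 × 100 = 65.517%
Salt term: 16.6 × (-1) = -16.6
GC term: 0.41 × 65.517 = 26.862; length term: −500/29 = −17.241
Tm = 81.5 + (-16.6) + 26.862 − 17.241 = 74.521 → 74.5°C

74.5°C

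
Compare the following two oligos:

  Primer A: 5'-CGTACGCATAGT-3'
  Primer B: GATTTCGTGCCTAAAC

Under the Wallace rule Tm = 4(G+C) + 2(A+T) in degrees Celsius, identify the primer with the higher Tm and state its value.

Primer A: A+T=6, G+C=6 → Tm = 2(6)+4(6) = 36°C
Primer B: A+T=9, G+C=7 → Tm = 2(9)+4(7) = 46°C
36°C vs 46°C → primer B is higher.

Primer B, 46°C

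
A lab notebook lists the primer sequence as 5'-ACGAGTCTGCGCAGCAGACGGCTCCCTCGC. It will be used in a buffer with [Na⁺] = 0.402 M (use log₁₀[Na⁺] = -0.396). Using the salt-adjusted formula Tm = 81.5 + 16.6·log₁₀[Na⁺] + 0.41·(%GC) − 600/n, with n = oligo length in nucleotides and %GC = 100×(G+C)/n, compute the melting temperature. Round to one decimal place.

83.6°C

Length n = 30. Base counts: T=4, G=9, C=12, A=5
G+C = 21, so %GC = 21/30 × 100 = 70%
Salt term: 16.6 × (-0.396) = -6.574
GC term: 0.41 × 70 = 28.7; length term: −600/30 = −20
Tm = 81.5 + (-6.574) + 28.7 − 20 = 83.626 → 83.6°C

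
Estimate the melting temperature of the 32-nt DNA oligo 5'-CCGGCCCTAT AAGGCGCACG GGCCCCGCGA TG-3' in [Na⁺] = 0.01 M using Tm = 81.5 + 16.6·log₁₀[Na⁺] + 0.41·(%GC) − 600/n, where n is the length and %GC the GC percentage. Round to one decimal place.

60.3°C

Length n = 32. Scanning the sequence gives C=13, A=5, G=11, T=3.
G+C = 24, so %GC = 24/32 × 100 = 75%
Salt term: 16.6 × (-2) = -33.2
GC term: 0.41 × 75 = 30.75; length term: −600/32 = −18.75
Tm = 81.5 + (-33.2) + 30.75 − 18.75 = 60.3 → 60.3°C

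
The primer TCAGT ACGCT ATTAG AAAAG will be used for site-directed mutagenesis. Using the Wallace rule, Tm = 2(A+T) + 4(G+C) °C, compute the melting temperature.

54°C

Counting bases: G=4, C=3, T=5, A=8
AT pairs contribute 13, GC pairs contribute 7.
Tm = 4·7 + 2·13 = 28 + 26 = 54°C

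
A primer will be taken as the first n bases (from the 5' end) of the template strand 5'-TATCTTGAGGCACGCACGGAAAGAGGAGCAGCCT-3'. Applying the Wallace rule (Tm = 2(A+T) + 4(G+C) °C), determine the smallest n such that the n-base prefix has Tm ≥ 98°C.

n = 32

First 31 bases: TATCTTGAGGCACGCACGGAAAGAGGAGCAG → Tm = 96°C (< 98°C)
First 32 bases: TATCTTGAGGCACGCACGGAAAGAGGAGCAGC → Tm = 100°C (≥ 98°C)
Each additional base adds 2°C (A/T) or 4°C (G/C), so Tm is non-decreasing in n; n = 32 is the first length to reach 98°C.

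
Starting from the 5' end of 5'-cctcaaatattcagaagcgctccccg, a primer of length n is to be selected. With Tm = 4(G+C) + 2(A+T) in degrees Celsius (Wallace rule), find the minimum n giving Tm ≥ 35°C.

First 13 bases: CCTCAAATATTCA → Tm = 34°C (< 35°C)
First 14 bases: CCTCAAATATTCAG → Tm = 38°C (≥ 35°C)
Each additional base adds 2°C (A/T) or 4°C (G/C), so Tm is non-decreasing in n; n = 14 is the first length to reach 35°C.

n = 14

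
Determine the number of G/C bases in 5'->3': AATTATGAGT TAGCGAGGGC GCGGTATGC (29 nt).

Counting bases: T=7, G=11, A=7, C=4
Total G or C: 11 + 4 = 15

15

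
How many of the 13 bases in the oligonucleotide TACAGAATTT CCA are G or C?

4

Scanning the sequence gives G=1, C=3, A=5, T=4.
Total G or C: 1 + 3 = 4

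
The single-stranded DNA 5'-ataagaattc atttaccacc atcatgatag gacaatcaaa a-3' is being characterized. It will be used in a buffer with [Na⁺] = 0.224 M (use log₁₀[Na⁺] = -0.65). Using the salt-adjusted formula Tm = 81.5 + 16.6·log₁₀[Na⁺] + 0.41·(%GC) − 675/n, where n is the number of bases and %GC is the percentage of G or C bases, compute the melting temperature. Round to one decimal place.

Length n = 41. Counting bases: T=10, C=8, G=4, A=19
G+C = 12, so %GC = 12/41 × 100 = 29.268%
Salt term: 16.6 × (-0.65) = -10.79
GC term: 0.41 × 29.268 = 12; length term: −675/41 = −16.463
Tm = 81.5 + (-10.79) + 12 − 16.463 = 66.247 → 66.2°C

66.2°C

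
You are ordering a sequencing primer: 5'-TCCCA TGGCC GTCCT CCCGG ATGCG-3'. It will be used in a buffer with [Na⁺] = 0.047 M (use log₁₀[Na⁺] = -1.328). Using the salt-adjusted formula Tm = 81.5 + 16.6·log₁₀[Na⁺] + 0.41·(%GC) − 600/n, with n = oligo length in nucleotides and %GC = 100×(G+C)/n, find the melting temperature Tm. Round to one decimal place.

Length n = 25. Counting bases: G=7, T=5, C=11, A=2
G+C = 18, so %GC = 18/25 × 100 = 72%
Salt term: 16.6 × (-1.328) = -22.045
GC term: 0.41 × 72 = 29.52; length term: −600/25 = −24
Tm = 81.5 + (-22.045) + 29.52 − 24 = 64.975 → 65.0°C

65.0°C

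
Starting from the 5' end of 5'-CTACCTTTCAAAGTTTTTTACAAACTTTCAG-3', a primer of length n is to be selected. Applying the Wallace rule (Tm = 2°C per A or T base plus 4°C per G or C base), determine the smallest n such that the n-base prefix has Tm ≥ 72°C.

First 28 bases: CTACCTTTCAAAGTTTTTTACAAACTTT → Tm = 70°C (< 72°C)
First 29 bases: CTACCTTTCAAAGTTTTTTACAAACTTTC → Tm = 74°C (≥ 72°C)
Since every base adds ≥2°C, Tm only increases with n, so the threshold is first crossed at n = 29.

n = 29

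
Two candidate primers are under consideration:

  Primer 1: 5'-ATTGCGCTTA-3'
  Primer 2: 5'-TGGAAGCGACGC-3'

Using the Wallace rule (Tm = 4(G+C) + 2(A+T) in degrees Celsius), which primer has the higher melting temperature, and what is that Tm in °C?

Primer 2, 40°C

Primer 1: A+T=6, G+C=4 → Tm = 2(6)+4(4) = 28°C
Primer 2: A+T=4, G+C=8 → Tm = 2(4)+4(8) = 40°C
28°C vs 40°C → primer 2 is higher.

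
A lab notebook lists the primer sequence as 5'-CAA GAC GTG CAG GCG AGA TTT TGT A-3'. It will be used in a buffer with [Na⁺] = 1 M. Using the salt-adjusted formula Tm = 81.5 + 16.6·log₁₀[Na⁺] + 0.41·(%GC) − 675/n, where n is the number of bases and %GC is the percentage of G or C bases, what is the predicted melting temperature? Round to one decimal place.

Length n = 25. Scanning the sequence gives C=4, T=6, G=8, A=7.
G+C = 12, so %GC = 12/25 × 100 = 48%
Salt term: 16.6 × (0) = 0
GC term: 0.41 × 48 = 19.68; length term: −675/25 = −27
Tm = 81.5 + (0) + 19.68 − 27 = 74.18 → 74.2°C

74.2°C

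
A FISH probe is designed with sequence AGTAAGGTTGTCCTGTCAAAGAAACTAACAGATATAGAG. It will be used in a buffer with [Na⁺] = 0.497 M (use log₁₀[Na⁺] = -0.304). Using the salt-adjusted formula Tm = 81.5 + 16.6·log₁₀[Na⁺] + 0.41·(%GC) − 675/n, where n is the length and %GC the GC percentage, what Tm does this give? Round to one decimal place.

Length n = 39. Counting bases: T=9, G=9, C=5, A=16
G+C = 14, so %GC = 14/39 × 100 = 35.897%
Salt term: 16.6 × (-0.304) = -5.046
GC term: 0.41 × 35.897 = 14.718; length term: −675/39 = −17.308
Tm = 81.5 + (-5.046) + 14.718 − 17.308 = 73.864 → 73.9°C

73.9°C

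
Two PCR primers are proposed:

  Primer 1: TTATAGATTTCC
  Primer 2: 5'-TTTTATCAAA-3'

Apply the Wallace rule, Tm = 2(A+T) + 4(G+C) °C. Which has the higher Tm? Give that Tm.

Primer 1, 30°C

Primer 1: A+T=9, G+C=3 → Tm = 2(9)+4(3) = 30°C
Primer 2: A+T=9, G+C=1 → Tm = 2(9)+4(1) = 22°C
30°C vs 22°C → primer 1 is higher.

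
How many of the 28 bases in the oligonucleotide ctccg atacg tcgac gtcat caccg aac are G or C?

C=11, T=5, G=5, A=7
G+C = 5 + 11 = 16

16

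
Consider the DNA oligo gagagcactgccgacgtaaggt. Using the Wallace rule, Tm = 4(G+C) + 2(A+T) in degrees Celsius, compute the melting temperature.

70°C

Base counts: T=3, A=6, G=8, C=5
So N_AT = 9 and N_GC = 13.
Tm = 4·13 + 2·9 = 52 + 18 = 70°C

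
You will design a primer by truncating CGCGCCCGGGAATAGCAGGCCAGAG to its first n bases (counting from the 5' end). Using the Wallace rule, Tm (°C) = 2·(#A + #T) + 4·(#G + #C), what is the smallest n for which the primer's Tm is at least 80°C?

n = 23

First 22 bases: CGCGCCCGGGAATAGCAGGCCA → Tm = 76°C (< 80°C)
First 23 bases: CGCGCCCGGGAATAGCAGGCCAG → Tm = 80°C (≥ 80°C)
Since every base adds ≥2°C, Tm only increases with n, so the threshold is first crossed at n = 23.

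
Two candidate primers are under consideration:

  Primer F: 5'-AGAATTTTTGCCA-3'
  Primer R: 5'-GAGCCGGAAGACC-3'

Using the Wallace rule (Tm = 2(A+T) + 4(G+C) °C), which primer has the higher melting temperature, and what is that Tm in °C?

Primer R, 44°C

Primer F: A+T=9, G+C=4 → Tm = 2(9)+4(4) = 34°C
Primer R: A+T=4, G+C=9 → Tm = 2(4)+4(9) = 44°C
34°C vs 44°C → primer R is higher.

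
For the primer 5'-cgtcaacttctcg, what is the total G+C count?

7

C=5, T=4, A=2, G=2
G+C = 2 + 5 = 7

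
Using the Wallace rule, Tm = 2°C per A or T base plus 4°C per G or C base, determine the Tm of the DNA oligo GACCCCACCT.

Scanning the sequence gives C=6, G=1, A=2, T=1.
A+T = 3, G+C = 7
Tm = 4·7 + 2·3 = 28 + 6 = 34°C

34°C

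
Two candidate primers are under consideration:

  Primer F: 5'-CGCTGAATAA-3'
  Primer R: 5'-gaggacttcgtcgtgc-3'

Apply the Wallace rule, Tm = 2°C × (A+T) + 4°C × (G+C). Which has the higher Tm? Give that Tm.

Primer R, 52°C

Primer F: A+T=6, G+C=4 → Tm = 2(6)+4(4) = 28°C
Primer R: A+T=6, G+C=10 → Tm = 2(6)+4(10) = 52°C
28°C vs 52°C → primer R is higher.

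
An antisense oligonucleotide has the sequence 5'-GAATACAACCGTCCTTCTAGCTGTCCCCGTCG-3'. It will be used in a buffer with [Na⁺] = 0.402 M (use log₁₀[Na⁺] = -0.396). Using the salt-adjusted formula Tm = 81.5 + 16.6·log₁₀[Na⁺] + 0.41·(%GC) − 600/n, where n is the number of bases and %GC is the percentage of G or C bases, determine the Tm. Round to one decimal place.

79.2°C

Length n = 32. Counting bases: A=6, G=6, C=12, T=8
G+C = 18, so %GC = 18/32 × 100 = 56.25%
Salt term: 16.6 × (-0.396) = -6.574
GC term: 0.41 × 56.25 = 23.062; length term: −600/32 = −18.75
Tm = 81.5 + (-6.574) + 23.062 − 18.75 = 79.238 → 79.2°C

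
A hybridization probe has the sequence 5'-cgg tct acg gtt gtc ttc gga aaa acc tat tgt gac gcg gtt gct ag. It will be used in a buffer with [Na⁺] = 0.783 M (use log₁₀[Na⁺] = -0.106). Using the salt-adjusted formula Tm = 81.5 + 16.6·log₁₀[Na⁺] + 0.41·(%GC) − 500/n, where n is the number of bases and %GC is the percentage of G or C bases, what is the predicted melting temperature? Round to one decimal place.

90.0°C

Length n = 47. Counting bases: G=14, T=14, A=9, C=10
G+C = 24, so %GC = 24/47 × 100 = 51.064%
Salt term: 16.6 × (-0.106) = -1.76
GC term: 0.41 × 51.064 = 20.936; length term: −500/47 = −10.638
Tm = 81.5 + (-1.76) + 20.936 − 10.638 = 90.038 → 90.0°C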